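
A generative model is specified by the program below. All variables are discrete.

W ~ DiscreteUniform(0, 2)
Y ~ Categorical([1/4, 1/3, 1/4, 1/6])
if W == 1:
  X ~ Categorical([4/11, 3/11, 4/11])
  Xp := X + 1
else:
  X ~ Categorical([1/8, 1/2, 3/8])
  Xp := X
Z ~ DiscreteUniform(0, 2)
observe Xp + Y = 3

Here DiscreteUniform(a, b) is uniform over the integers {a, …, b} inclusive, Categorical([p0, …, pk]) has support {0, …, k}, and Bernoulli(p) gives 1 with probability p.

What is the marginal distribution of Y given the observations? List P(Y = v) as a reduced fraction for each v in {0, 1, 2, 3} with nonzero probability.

P(Y=0) = 24/215, P(Y=1) = 18/43, P(Y=2) = 18/43, P(Y=3) = 11/215

Enumerate traces; 27 have nonzero weight after conditioning:
  (W=0, Y=1, X=2, Z=0) weight 1/72
  (W=0, Y=1, X=2, Z=1) weight 1/72
  (W=0, Y=1, X=2, Z=2) weight 1/72
  (W=0, Y=2, X=1, Z=0) weight 1/72
  (W=0, Y=2, X=1, Z=1) weight 1/72
  (W=0, Y=2, X=1, Z=2) weight 1/72
  (W=0, Y=3, X=0, Z=0) weight 1/432
  (W=0, Y=3, X=0, Z=1) weight 1/432
  (W=1, Y=0, X=2, Z=0) weight 1/99
  … 18 more
Group by Y:
  weight(Y=0) = 1/33
  weight(Y=1) = 5/44
  weight(Y=2) = 5/44
  weight(Y=3) = 1/72
Total weight = 1/33 + 5/44 + 5/44 + 1/72 = 215/792
P(Y=0 | obs) = 1/33 / 215/792 = 24/215
P(Y=1 | obs) = 5/44 / 215/792 = 18/43
P(Y=2 | obs) = 5/44 / 215/792 = 18/43
P(Y=3 | obs) = 1/72 / 215/792 = 11/215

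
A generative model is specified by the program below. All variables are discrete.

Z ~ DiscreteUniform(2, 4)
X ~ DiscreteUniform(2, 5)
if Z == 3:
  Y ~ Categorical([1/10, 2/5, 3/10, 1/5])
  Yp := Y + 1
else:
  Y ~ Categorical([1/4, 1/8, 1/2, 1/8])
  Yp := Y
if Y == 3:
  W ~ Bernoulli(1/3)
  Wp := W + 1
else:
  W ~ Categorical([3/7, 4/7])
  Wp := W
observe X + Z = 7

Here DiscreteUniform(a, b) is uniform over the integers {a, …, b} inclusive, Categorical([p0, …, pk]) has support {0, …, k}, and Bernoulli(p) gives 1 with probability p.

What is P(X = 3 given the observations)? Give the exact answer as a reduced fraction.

P(X = 3 | obs) = 1/3

Enumerate traces; 24 have nonzero weight after conditioning:
  (Z=2, X=5, Y=0, W=0) weight 1/112
  (Z=2, X=5, Y=0, W=1) weight 1/84
  (Z=2, X=5, Y=1, W=0) weight 1/224
  (Z=2, X=5, Y=1, W=1) weight 1/168
  (Z=2, X=5, Y=2, W=0) weight 1/56
  (Z=2, X=5, Y=2, W=1) weight 1/42
  (Z=2, X=5, Y=3, W=0) weight 1/144
  (Z=2, X=5, Y=3, W=1) weight 1/288
  (Z=3, X=4, Y=0, W=0) weight 1/280
  (Z=4, X=3, Y=0, W=0) weight 1/112
  … 14 more
Group by X:
  weight(X=3) = 1/12
  weight(X=4) = 1/12
  weight(X=5) = 1/12
Total weight = 1/12 + 1/12 + 1/12 = 1/4
P(X=3 | obs) = 1/12 / 1/4 = 1/3
P(X=4 | obs) = 1/12 / 1/4 = 1/3
P(X=5 | obs) = 1/12 / 1/4 = 1/3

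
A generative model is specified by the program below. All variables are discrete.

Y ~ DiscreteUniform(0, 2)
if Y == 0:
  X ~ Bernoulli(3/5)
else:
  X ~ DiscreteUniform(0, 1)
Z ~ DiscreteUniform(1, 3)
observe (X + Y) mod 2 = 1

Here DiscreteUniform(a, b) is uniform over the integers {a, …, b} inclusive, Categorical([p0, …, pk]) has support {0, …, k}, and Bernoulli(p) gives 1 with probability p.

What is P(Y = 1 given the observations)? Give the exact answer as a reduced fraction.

Enumerate traces; 9 have nonzero weight after conditioning:
  (Y=0, X=1, Z=1) weight 1/15
  (Y=0, X=1, Z=2) weight 1/15
  (Y=0, X=1, Z=3) weight 1/15
  (Y=1, X=0, Z=1) weight 1/18
  (Y=1, X=0, Z=2) weight 1/18
  (Y=1, X=0, Z=3) weight 1/18
  (Y=2, X=1, Z=1) weight 1/18
  (Y=2, X=1, Z=2) weight 1/18
  … 1 more
Group by Y:
  weight(Y=0) = 1/5
  weight(Y=1) = 1/6
  weight(Y=2) = 1/6
Total weight = 1/5 + 1/6 + 1/6 = 8/15
P(Y=0 | obs) = 1/5 / 8/15 = 3/8
P(Y=1 | obs) = 1/6 / 8/15 = 5/16
P(Y=2 | obs) = 1/6 / 8/15 = 5/16

P(Y = 1 | obs) = 5/16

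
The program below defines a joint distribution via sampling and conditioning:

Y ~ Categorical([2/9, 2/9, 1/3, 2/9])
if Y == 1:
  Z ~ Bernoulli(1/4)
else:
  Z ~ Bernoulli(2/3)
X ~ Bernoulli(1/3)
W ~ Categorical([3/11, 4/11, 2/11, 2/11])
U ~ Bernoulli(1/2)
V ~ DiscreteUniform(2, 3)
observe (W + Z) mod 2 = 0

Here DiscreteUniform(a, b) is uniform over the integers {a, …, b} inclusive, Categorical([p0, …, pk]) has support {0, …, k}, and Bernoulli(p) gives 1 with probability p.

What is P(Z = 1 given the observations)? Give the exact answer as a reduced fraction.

P(Z = 1 | obs) = 186/301

Enumerate traces; 128 have nonzero weight after conditioning:
  (Y=0, Z=0, X=0, W=0, U=0, V=2) weight 1/297
  (Y=0, Z=0, X=0, W=0, U=0, V=3) weight 1/297
  (Y=0, Z=0, X=0, W=0, U=1, V=2) weight 1/297
  (Y=0, Z=0, X=0, W=0, U=1, V=3) weight 1/297
  (Y=0, Z=0, X=0, W=2, U=0, V=2) weight 2/891
  (Y=0, Z=0, X=0, W=2, U=0, V=3) weight 2/891
  (Y=0, Z=0, X=0, W=2, U=1, V=2) weight 2/891
  (Y=0, Z=0, X=0, W=2, U=1, V=3) weight 2/891
  (Y=0, Z=1, X=0, W=1, U=0, V=2) weight 8/891
  … 119 more
Group by Z:
  weight(Z=0) = 115/594
  weight(Z=1) = 31/99
Total weight = 115/594 + 31/99 = 301/594
P(Z=0 | obs) = 115/594 / 301/594 = 115/301
P(Z=1 | obs) = 31/99 / 301/594 = 186/301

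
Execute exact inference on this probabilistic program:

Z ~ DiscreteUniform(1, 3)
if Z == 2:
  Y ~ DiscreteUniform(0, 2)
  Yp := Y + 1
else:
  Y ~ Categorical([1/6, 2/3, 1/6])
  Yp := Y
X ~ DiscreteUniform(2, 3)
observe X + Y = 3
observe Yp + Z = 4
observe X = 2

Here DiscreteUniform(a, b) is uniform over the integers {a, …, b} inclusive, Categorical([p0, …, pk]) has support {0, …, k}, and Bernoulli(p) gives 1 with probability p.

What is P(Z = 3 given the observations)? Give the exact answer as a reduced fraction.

Enumerate traces; 2 have nonzero weight after conditioning:
  (Z=2, Y=1, X=2) weight 1/18
  (Z=3, Y=1, X=2) weight 1/9
Group by Z:
  weight(Z=2) = 1/18
  weight(Z=3) = 1/9
Total weight = 1/18 + 1/9 = 1/6
P(Z=2 | obs) = 1/18 / 1/6 = 1/3
P(Z=3 | obs) = 1/9 / 1/6 = 2/3

P(Z = 3 | obs) = 2/3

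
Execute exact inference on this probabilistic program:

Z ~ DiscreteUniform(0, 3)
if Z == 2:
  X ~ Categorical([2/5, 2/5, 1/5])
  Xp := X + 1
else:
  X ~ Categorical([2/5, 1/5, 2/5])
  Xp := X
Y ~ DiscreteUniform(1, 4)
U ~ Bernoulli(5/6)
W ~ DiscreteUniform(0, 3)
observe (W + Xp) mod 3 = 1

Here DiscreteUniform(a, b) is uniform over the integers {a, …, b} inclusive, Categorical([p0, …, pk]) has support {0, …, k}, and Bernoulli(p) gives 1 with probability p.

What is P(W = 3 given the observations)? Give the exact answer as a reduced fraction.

Enumerate traces; 128 have nonzero weight after conditioning:
  (Z=0, X=0, Y=1, U=0, W=1) weight 1/960
  (Z=0, X=0, Y=1, U=1, W=1) weight 1/192
  (Z=0, X=0, Y=2, U=0, W=1) weight 1/960
  (Z=0, X=0, Y=2, U=1, W=1) weight 1/192
  (Z=0, X=0, Y=3, U=0, W=1) weight 1/960
  (Z=0, X=0, Y=3, U=1, W=1) weight 1/192
  (Z=0, X=0, Y=4, U=0, W=1) weight 1/960
  (Z=0, X=0, Y=4, U=1, W=1) weight 1/192
  (Z=0, X=1, Y=1, U=0, W=0) weight 1/1920
  (Z=0, X=1, Y=1, U=0, W=3) weight 1/1920
  … 118 more
Group by W:
  weight(W=0) = 1/16
  weight(W=1) = 7/80
  weight(W=2) = 1/10
  weight(W=3) = 1/16
Total weight = 1/16 + 7/80 + 1/10 + 1/16 = 5/16
P(W=0 | obs) = 1/16 / 5/16 = 1/5
P(W=1 | obs) = 7/80 / 5/16 = 7/25
P(W=2 | obs) = 1/10 / 5/16 = 8/25
P(W=3 | obs) = 1/16 / 5/16 = 1/5

P(W = 3 | obs) = 1/5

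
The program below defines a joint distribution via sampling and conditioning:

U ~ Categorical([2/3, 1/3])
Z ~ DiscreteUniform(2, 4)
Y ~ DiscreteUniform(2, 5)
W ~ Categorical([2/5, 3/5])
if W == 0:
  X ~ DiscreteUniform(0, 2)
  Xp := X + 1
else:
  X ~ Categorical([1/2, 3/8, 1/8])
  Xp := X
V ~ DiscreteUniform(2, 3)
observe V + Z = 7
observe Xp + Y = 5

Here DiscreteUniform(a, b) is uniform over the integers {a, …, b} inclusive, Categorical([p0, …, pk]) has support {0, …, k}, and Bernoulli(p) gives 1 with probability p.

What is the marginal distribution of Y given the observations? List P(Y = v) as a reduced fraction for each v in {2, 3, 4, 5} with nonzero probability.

P(Y=2) = 2/15, P(Y=3) = 5/24, P(Y=4) = 43/120, P(Y=5) = 3/10

Enumerate traces; 12 have nonzero weight after conditioning:
  (U=0, Z=4, Y=2, W=0, X=2, V=3) weight 1/270
  (U=0, Z=4, Y=3, W=0, X=1, V=3) weight 1/270
  (U=0, Z=4, Y=3, W=1, X=2, V=3) weight 1/480
  (U=0, Z=4, Y=4, W=0, X=0, V=3) weight 1/270
  (U=0, Z=4, Y=4, W=1, X=1, V=3) weight 1/160
  (U=0, Z=4, Y=5, W=1, X=0, V=3) weight 1/120
  (U=1, Z=4, Y=2, W=0, X=2, V=3) weight 1/540
  (U=1, Z=4, Y=3, W=0, X=1, V=3) weight 1/540
  … 4 more
Group by Y:
  weight(Y=2) = 1/180
  weight(Y=3) = 5/576
  weight(Y=4) = 43/2880
  weight(Y=5) = 1/80
Total weight = 1/180 + 5/576 + 43/2880 + 1/80 = 1/24
P(Y=2 | obs) = 1/180 / 1/24 = 2/15
P(Y=3 | obs) = 5/576 / 1/24 = 5/24
P(Y=4 | obs) = 43/2880 / 1/24 = 43/120
P(Y=5 | obs) = 1/80 / 1/24 = 3/10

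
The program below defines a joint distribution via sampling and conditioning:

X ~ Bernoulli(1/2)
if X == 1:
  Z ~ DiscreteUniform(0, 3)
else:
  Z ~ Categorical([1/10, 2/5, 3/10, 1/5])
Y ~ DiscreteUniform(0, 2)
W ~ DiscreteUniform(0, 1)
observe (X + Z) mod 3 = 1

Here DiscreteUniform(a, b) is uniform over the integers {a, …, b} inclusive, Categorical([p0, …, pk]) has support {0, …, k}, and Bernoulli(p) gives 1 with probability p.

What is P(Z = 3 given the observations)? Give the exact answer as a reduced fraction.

Enumerate traces; 18 have nonzero weight after conditioning:
  (X=0, Z=1, Y=0, W=0) weight 1/30
  (X=0, Z=1, Y=0, W=1) weight 1/30
  (X=0, Z=1, Y=1, W=0) weight 1/30
  (X=0, Z=1, Y=1, W=1) weight 1/30
  (X=0, Z=1, Y=2, W=0) weight 1/30
  (X=0, Z=1, Y=2, W=1) weight 1/30
  (X=1, Z=0, Y=0, W=0) weight 1/48
  (X=1, Z=0, Y=0, W=1) weight 1/48
  (X=1, Z=3, Y=0, W=0) weight 1/48
  … 9 more
Group by Z:
  weight(Z=0) = 1/8
  weight(Z=1) = 1/5
  weight(Z=3) = 1/8
Total weight = 1/8 + 1/5 + 1/8 = 9/20
P(Z=0 | obs) = 1/8 / 9/20 = 5/18
P(Z=1 | obs) = 1/5 / 9/20 = 4/9
P(Z=3 | obs) = 1/8 / 9/20 = 5/18

P(Z = 3 | obs) = 5/18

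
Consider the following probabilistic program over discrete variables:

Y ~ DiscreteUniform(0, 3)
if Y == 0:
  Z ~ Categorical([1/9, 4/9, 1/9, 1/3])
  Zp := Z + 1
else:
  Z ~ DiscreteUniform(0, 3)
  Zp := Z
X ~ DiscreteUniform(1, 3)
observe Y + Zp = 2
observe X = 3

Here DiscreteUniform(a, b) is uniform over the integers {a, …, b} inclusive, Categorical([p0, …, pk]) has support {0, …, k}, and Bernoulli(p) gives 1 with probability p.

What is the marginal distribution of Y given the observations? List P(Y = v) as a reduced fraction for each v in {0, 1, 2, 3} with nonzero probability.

P(Y=0) = 8/17, P(Y=1) = 9/34, P(Y=2) = 9/34

Enumerate traces; 3 have nonzero weight after conditioning:
  (Y=0, Z=1, X=3) weight 1/27
  (Y=1, Z=1, X=3) weight 1/48
  (Y=2, Z=0, X=3) weight 1/48
Group by Y:
  weight(Y=0) = 1/27
  weight(Y=1) = 1/48
  weight(Y=2) = 1/48
Total weight = 1/27 + 1/48 + 1/48 = 17/216
P(Y=0 | obs) = 1/27 / 17/216 = 8/17
P(Y=1 | obs) = 1/48 / 17/216 = 9/34
P(Y=2 | obs) = 1/48 / 17/216 = 9/34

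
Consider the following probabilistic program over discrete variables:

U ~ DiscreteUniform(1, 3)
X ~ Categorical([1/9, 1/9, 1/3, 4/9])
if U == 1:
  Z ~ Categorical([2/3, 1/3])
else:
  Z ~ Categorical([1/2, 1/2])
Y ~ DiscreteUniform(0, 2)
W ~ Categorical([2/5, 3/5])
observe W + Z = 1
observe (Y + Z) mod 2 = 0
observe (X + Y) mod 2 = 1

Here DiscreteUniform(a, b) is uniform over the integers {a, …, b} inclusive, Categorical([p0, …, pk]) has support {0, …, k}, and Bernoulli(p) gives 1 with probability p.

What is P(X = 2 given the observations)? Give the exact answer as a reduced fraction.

P(X = 2 | obs) = 12/91

Enumerate traces; 18 have nonzero weight after conditioning:
  (U=1, X=0, Z=1, Y=1, W=0) weight 2/1215
  (U=1, X=1, Z=0, Y=0, W=1) weight 2/405
  (U=1, X=1, Z=0, Y=2, W=1) weight 2/405
  (U=1, X=2, Z=1, Y=1, W=0) weight 2/405
  (U=1, X=3, Z=0, Y=0, W=1) weight 8/405
  (U=1, X=3, Z=0, Y=2, W=1) weight 8/405
  (U=2, X=0, Z=1, Y=1, W=0) weight 1/405
  (U=2, X=1, Z=0, Y=0, W=1) weight 1/270
  … 10 more
Group by X:
  weight(X=0) = 8/1215
  weight(X=1) = 2/81
  weight(X=2) = 8/405
  weight(X=3) = 8/81
Total weight = 8/1215 + 2/81 + 8/405 + 8/81 = 182/1215
P(X=0 | obs) = 8/1215 / 182/1215 = 4/91
P(X=1 | obs) = 2/81 / 182/1215 = 15/91
P(X=2 | obs) = 8/405 / 182/1215 = 12/91
P(X=3 | obs) = 8/81 / 182/1215 = 60/91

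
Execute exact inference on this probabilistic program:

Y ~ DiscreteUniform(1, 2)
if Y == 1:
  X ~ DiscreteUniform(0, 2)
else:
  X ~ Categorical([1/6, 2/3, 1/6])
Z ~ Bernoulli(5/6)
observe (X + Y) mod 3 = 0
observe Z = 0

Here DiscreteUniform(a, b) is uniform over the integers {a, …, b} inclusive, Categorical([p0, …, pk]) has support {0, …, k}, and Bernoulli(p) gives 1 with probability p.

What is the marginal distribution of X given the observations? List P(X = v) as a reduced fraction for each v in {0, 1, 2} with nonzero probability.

Enumerate traces; 2 have nonzero weight after conditioning:
  (Y=1, X=2, Z=0) weight 1/36
  (Y=2, X=1, Z=0) weight 1/18
Group by X:
  weight(X=1) = 1/18
  weight(X=2) = 1/36
Total weight = 1/18 + 1/36 = 1/12
P(X=1 | obs) = 1/18 / 1/12 = 2/3
P(X=2 | obs) = 1/36 / 1/12 = 1/3

P(X=1) = 2/3, P(X=2) = 1/3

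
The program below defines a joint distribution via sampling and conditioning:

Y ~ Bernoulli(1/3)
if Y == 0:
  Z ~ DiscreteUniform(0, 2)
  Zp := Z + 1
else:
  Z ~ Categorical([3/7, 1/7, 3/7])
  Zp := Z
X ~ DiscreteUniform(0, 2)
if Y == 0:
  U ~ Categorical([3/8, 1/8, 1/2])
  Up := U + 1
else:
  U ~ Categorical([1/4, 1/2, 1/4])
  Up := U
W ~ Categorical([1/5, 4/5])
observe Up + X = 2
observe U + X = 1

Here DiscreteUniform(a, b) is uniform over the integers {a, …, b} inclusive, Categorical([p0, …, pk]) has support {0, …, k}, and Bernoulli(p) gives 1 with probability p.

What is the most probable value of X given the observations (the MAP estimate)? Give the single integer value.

argmax_v P(X = v | obs) = 1

Enumerate traces; 12 have nonzero weight after conditioning:
  (Y=0, Z=0, X=0, U=1, W=0) weight 1/540
  (Y=0, Z=0, X=0, U=1, W=1) weight 1/135
  (Y=0, Z=0, X=1, U=0, W=0) weight 1/180
  (Y=0, Z=0, X=1, U=0, W=1) weight 1/45
  (Y=0, Z=1, X=0, U=1, W=0) weight 1/540
  (Y=0, Z=1, X=0, U=1, W=1) weight 1/135
  (Y=0, Z=1, X=1, U=0, W=0) weight 1/180
  (Y=0, Z=1, X=1, U=0, W=1) weight 1/45
  … 4 more
Group by X:
  weight(X=0) = 1/36
  weight(X=1) = 1/12
Total weight = 1/36 + 1/12 = 1/9
P(X=0 | obs) = 1/36 / 1/9 = 1/4
P(X=1 | obs) = 1/12 / 1/9 = 3/4
argmax = 1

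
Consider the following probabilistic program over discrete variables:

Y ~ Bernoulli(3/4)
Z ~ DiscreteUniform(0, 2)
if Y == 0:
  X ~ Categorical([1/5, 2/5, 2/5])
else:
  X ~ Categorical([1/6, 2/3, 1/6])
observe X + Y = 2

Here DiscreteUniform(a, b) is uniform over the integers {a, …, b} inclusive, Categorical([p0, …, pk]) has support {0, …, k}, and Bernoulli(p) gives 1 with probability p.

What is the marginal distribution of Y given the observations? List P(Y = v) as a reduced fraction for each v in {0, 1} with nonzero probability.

Enumerate traces; 6 have nonzero weight after conditioning:
  (Y=0, Z=0, X=2) weight 1/30
  (Y=0, Z=1, X=2) weight 1/30
  (Y=0, Z=2, X=2) weight 1/30
  (Y=1, Z=0, X=1) weight 1/6
  (Y=1, Z=1, X=1) weight 1/6
  (Y=1, Z=2, X=1) weight 1/6
Group by Y:
  weight(Y=0) = 1/10
  weight(Y=1) = 1/2
Total weight = 1/10 + 1/2 = 3/5
P(Y=0 | obs) = 1/10 / 3/5 = 1/6
P(Y=1 | obs) = 1/2 / 3/5 = 5/6

P(Y=0) = 1/6, P(Y=1) = 5/6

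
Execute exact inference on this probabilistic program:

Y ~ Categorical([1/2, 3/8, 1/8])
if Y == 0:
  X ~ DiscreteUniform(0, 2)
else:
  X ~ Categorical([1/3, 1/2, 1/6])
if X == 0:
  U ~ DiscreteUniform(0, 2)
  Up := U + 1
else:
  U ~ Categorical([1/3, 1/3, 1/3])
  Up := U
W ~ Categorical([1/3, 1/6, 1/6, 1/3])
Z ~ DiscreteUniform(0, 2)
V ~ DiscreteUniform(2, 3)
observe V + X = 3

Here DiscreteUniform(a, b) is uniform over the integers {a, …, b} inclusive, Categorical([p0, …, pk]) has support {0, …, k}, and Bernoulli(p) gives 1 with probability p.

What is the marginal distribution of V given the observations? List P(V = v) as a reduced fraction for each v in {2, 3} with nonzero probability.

P(V=2) = 5/9, P(V=3) = 4/9

Enumerate traces; 216 have nonzero weight after conditioning:
  (Y=0, X=0, U=0, W=0, Z=0, V=3) weight 1/324
  (Y=0, X=0, U=0, W=0, Z=1, V=3) weight 1/324
  (Y=0, X=0, U=0, W=0, Z=2, V=3) weight 1/324
  (Y=0, X=0, U=0, W=1, Z=0, V=3) weight 1/648
  (Y=0, X=0, U=0, W=1, Z=1, V=3) weight 1/648
  (Y=0, X=0, U=0, W=1, Z=2, V=3) weight 1/648
  (Y=0, X=0, U=0, W=2, Z=0, V=3) weight 1/648
  (Y=0, X=0, U=0, W=2, Z=1, V=3) weight 1/648
  (Y=0, X=1, U=0, W=0, Z=0, V=2) weight 1/324
  … 207 more
Group by V:
  weight(V=2) = 5/24
  weight(V=3) = 1/6
Total weight = 5/24 + 1/6 = 3/8
P(V=2 | obs) = 5/24 / 3/8 = 5/9
P(V=3 | obs) = 1/6 / 3/8 = 4/9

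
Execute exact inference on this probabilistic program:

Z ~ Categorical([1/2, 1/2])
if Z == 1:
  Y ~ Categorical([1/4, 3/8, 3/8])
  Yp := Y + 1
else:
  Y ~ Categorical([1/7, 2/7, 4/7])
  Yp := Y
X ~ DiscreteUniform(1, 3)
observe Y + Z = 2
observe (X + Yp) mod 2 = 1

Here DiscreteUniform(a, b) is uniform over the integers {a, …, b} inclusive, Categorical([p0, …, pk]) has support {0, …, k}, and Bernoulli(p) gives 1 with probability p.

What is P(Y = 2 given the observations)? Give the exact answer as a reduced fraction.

P(Y = 2 | obs) = 32/53

Enumerate traces; 4 have nonzero weight after conditioning:
  (Z=0, Y=2, X=1) weight 2/21
  (Z=0, Y=2, X=3) weight 2/21
  (Z=1, Y=1, X=1) weight 1/16
  (Z=1, Y=1, X=3) weight 1/16
Group by Y:
  weight(Y=1) = 1/8
  weight(Y=2) = 4/21
Total weight = 1/8 + 4/21 = 53/168
P(Y=1 | obs) = 1/8 / 53/168 = 21/53
P(Y=2 | obs) = 4/21 / 53/168 = 32/53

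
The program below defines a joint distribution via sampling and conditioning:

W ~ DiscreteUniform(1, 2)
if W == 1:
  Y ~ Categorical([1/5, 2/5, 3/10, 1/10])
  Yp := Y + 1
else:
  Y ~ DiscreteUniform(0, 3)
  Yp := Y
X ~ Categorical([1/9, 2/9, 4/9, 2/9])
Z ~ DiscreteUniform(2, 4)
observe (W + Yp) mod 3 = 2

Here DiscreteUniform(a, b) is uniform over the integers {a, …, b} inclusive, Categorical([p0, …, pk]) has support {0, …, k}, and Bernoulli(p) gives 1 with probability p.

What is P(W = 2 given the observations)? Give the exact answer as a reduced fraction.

P(W = 2 | obs) = 5/8

Enumerate traces; 48 have nonzero weight after conditioning:
  (W=1, Y=0, X=0, Z=2) weight 1/270
  (W=1, Y=0, X=0, Z=3) weight 1/270
  (W=1, Y=0, X=0, Z=4) weight 1/270
  (W=1, Y=0, X=1, Z=2) weight 1/135
  (W=1, Y=0, X=1, Z=3) weight 1/135
  (W=1, Y=0, X=1, Z=4) weight 1/135
  (W=1, Y=0, X=2, Z=2) weight 2/135
  (W=1, Y=0, X=2, Z=3) weight 2/135
  (W=2, Y=0, X=0, Z=2) weight 1/216
  … 39 more
Group by W:
  weight(W=1) = 3/20
  weight(W=2) = 1/4
Total weight = 3/20 + 1/4 = 2/5
P(W=1 | obs) = 3/20 / 2/5 = 3/8
P(W=2 | obs) = 1/4 / 2/5 = 5/8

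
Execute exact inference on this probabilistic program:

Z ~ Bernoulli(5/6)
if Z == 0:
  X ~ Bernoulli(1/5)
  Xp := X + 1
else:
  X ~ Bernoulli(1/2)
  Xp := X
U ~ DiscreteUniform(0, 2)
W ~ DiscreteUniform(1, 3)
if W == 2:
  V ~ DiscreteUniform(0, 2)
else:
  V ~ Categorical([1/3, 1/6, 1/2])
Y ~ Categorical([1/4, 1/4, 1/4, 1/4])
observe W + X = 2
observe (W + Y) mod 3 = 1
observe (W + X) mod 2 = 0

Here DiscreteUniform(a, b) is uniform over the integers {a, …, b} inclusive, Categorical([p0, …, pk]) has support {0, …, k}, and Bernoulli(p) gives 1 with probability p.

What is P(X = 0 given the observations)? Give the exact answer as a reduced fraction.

Enumerate traces; 54 have nonzero weight after conditioning:
  (Z=0, X=0, U=0, W=2, V=0, Y=2) weight 1/810
  (Z=0, X=0, U=0, W=2, V=1, Y=2) weight 1/810
  (Z=0, X=0, U=0, W=2, V=2, Y=2) weight 1/810
  (Z=0, X=0, U=1, W=2, V=0, Y=2) weight 1/810
  (Z=0, X=0, U=1, W=2, V=1, Y=2) weight 1/810
  (Z=0, X=0, U=1, W=2, V=2, Y=2) weight 1/810
  (Z=0, X=0, U=2, W=2, V=0, Y=2) weight 1/810
  (Z=0, X=0, U=2, W=2, V=1, Y=2) weight 1/810
  (Z=0, X=1, U=0, W=1, V=0, Y=0) weight 1/3240
  … 45 more
Group by X:
  weight(X=0) = 11/240
  weight(X=1) = 3/40
Total weight = 11/240 + 3/40 = 29/240
P(X=0 | obs) = 11/240 / 29/240 = 11/29
P(X=1 | obs) = 3/40 / 29/240 = 18/29

P(X = 0 | obs) = 11/29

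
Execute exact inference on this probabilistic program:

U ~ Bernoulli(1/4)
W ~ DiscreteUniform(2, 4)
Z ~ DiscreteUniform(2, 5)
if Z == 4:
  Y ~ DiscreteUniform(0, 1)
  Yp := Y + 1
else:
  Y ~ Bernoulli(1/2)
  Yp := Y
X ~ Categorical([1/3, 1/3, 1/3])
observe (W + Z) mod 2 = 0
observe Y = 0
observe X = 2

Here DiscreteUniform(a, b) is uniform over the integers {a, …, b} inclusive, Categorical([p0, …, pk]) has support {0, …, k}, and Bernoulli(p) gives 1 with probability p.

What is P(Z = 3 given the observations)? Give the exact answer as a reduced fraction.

Enumerate traces; 12 have nonzero weight after conditioning:
  (U=0, W=2, Z=2, Y=0, X=2) weight 1/96
  (U=0, W=2, Z=4, Y=0, X=2) weight 1/96
  (U=0, W=3, Z=3, Y=0, X=2) weight 1/96
  (U=0, W=3, Z=5, Y=0, X=2) weight 1/96
  (U=0, W=4, Z=2, Y=0, X=2) weight 1/96
  (U=0, W=4, Z=4, Y=0, X=2) weight 1/96
  (U=1, W=2, Z=2, Y=0, X=2) weight 1/288
  (U=1, W=2, Z=4, Y=0, X=2) weight 1/288
  … 4 more
Group by Z:
  weight(Z=2) = 1/36
  weight(Z=3) = 1/72
  weight(Z=4) = 1/36
  weight(Z=5) = 1/72
Total weight = 1/36 + 1/72 + 1/36 + 1/72 = 1/12
P(Z=2 | obs) = 1/36 / 1/12 = 1/3
P(Z=3 | obs) = 1/72 / 1/12 = 1/6
P(Z=4 | obs) = 1/36 / 1/12 = 1/3
P(Z=5 | obs) = 1/72 / 1/12 = 1/6

P(Z = 3 | obs) = 1/6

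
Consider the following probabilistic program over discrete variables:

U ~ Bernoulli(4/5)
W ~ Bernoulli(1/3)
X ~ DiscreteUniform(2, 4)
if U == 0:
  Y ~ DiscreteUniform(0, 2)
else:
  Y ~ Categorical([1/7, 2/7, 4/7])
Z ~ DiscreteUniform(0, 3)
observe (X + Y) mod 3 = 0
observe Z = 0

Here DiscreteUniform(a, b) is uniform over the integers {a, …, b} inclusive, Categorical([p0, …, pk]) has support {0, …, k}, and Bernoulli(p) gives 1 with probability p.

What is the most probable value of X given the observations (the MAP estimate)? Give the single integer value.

Enumerate traces; 12 have nonzero weight after conditioning:
  (U=0, W=0, X=2, Y=1, Z=0) weight 1/270
  (U=0, W=0, X=3, Y=0, Z=0) weight 1/270
  (U=0, W=0, X=4, Y=2, Z=0) weight 1/270
  (U=0, W=1, X=2, Y=1, Z=0) weight 1/540
  (U=0, W=1, X=3, Y=0, Z=0) weight 1/540
  (U=0, W=1, X=4, Y=2, Z=0) weight 1/540
  (U=1, W=0, X=2, Y=1, Z=0) weight 4/315
  (U=1, W=0, X=3, Y=0, Z=0) weight 2/315
  … 4 more
Group by X:
  weight(X=2) = 31/1260
  weight(X=3) = 19/1260
  weight(X=4) = 11/252
Total weight = 31/1260 + 19/1260 + 11/252 = 1/12
P(X=2 | obs) = 31/1260 / 1/12 = 31/105
P(X=3 | obs) = 19/1260 / 1/12 = 19/105
P(X=4 | obs) = 11/252 / 1/12 = 11/21
argmax = 4

argmax_v P(X = v | obs) = 4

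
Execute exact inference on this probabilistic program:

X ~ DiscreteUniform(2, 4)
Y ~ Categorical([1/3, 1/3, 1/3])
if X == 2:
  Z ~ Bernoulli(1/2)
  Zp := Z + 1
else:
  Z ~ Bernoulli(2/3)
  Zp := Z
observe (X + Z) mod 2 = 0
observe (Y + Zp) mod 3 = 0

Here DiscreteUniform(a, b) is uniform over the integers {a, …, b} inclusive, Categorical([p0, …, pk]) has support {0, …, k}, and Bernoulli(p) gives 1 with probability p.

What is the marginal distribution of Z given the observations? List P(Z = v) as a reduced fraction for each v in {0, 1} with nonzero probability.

Enumerate traces; 3 have nonzero weight after conditioning:
  (X=2, Y=2, Z=0) weight 1/18
  (X=3, Y=2, Z=1) weight 2/27
  (X=4, Y=0, Z=0) weight 1/27
Group by Z:
  weight(Z=0) = 5/54
  weight(Z=1) = 2/27
Total weight = 5/54 + 2/27 = 1/6
P(Z=0 | obs) = 5/54 / 1/6 = 5/9
P(Z=1 | obs) = 2/27 / 1/6 = 4/9

P(Z=0) = 5/9, P(Z=1) = 4/9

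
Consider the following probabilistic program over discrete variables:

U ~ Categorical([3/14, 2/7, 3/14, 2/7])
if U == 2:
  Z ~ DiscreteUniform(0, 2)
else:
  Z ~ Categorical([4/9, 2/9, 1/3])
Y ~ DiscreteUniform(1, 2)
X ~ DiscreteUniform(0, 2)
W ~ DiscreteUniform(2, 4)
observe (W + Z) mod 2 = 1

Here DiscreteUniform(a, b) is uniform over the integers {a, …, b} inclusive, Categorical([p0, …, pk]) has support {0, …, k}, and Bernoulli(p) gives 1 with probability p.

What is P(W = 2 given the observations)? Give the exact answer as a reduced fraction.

Enumerate traces; 96 have nonzero weight after conditioning:
  (U=0, Z=0, Y=1, X=0, W=3) weight 1/189
  (U=0, Z=0, Y=1, X=1, W=3) weight 1/189
  (U=0, Z=0, Y=1, X=2, W=3) weight 1/189
  (U=0, Z=0, Y=2, X=0, W=3) weight 1/189
  (U=0, Z=0, Y=2, X=1, W=3) weight 1/189
  (U=0, Z=0, Y=2, X=2, W=3) weight 1/189
  (U=0, Z=1, Y=1, X=0, W=2) weight 1/378
  (U=0, Z=1, Y=1, X=0, W=4) weight 1/378
  … 88 more
Group by W:
  weight(W=2) = 31/378
  weight(W=3) = 95/378
  weight(W=4) = 31/378
Total weight = 31/378 + 95/378 + 31/378 = 157/378
P(W=2 | obs) = 31/378 / 157/378 = 31/157
P(W=3 | obs) = 95/378 / 157/378 = 95/157
P(W=4 | obs) = 31/378 / 157/378 = 31/157

P(W = 2 | obs) = 31/157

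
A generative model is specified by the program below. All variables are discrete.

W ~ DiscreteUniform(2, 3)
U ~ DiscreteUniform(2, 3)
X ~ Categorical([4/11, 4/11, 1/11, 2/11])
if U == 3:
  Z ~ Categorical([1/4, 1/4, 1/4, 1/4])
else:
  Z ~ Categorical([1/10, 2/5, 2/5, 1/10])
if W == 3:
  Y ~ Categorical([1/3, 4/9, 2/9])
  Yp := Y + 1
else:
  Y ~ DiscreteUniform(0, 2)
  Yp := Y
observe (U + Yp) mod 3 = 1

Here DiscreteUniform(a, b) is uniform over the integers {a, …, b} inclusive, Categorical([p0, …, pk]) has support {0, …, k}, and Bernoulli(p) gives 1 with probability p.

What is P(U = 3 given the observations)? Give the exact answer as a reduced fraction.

Enumerate traces; 64 have nonzero weight after conditioning:
  (W=2, U=2, X=0, Z=0, Y=2) weight 1/330
  (W=2, U=2, X=0, Z=1, Y=2) weight 2/165
  (W=2, U=2, X=0, Z=2, Y=2) weight 2/165
  (W=2, U=2, X=0, Z=3, Y=2) weight 1/330
  (W=2, U=2, X=1, Z=0, Y=2) weight 1/330
  (W=2, U=2, X=1, Z=1, Y=2) weight 2/165
  (W=2, U=2, X=1, Z=2, Y=2) weight 2/165
  (W=2, U=2, X=1, Z=3, Y=2) weight 1/330
  (W=2, U=3, X=0, Z=0, Y=1) weight 1/132
  … 55 more
Group by U:
  weight(U=2) = 7/36
  weight(U=3) = 1/6
Total weight = 7/36 + 1/6 = 13/36
P(U=2 | obs) = 7/36 / 13/36 = 7/13
P(U=3 | obs) = 1/6 / 13/36 = 6/13

P(U = 3 | obs) = 6/13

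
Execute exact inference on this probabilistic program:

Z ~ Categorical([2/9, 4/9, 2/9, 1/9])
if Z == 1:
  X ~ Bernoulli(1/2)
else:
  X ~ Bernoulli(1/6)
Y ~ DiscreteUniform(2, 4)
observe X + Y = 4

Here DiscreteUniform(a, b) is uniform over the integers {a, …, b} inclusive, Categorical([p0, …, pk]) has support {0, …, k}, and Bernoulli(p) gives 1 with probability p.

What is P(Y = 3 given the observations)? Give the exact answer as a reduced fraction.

P(Y = 3 | obs) = 17/54

Enumerate traces; 8 have nonzero weight after conditioning:
  (Z=0, X=0, Y=4) weight 5/81
  (Z=0, X=1, Y=3) weight 1/81
  (Z=1, X=0, Y=4) weight 2/27
  (Z=1, X=1, Y=3) weight 2/27
  (Z=2, X=0, Y=4) weight 5/81
  (Z=2, X=1, Y=3) weight 1/81
  (Z=3, X=0, Y=4) weight 5/162
  (Z=3, X=1, Y=3) weight 1/162
Group by Y:
  weight(Y=3) = 17/162
  weight(Y=4) = 37/162
Total weight = 17/162 + 37/162 = 1/3
P(Y=3 | obs) = 17/162 / 1/3 = 17/54
P(Y=4 | obs) = 37/162 / 1/3 = 37/54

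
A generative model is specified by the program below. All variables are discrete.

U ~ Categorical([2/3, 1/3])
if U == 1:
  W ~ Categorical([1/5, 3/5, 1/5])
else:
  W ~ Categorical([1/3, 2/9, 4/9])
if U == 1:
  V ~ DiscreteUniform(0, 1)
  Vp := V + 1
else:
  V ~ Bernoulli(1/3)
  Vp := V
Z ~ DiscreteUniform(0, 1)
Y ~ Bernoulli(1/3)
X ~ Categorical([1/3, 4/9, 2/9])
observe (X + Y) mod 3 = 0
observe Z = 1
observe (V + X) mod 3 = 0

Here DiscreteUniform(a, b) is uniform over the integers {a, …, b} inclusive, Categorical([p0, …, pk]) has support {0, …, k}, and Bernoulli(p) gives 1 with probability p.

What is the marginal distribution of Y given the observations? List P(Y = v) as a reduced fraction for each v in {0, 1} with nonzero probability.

Enumerate traces; 12 have nonzero weight after conditioning:
  (U=0, W=0, V=0, Z=1, Y=0, X=0) weight 4/243
  (U=0, W=0, V=1, Z=1, Y=1, X=2) weight 2/729
  (U=0, W=1, V=0, Z=1, Y=0, X=0) weight 8/729
  (U=0, W=1, V=1, Z=1, Y=1, X=2) weight 4/2187
  (U=0, W=2, V=0, Z=1, Y=0, X=0) weight 16/729
  (U=0, W=2, V=1, Z=1, Y=1, X=2) weight 8/2187
  (U=1, W=0, V=0, Z=1, Y=0, X=0) weight 1/270
  (U=1, W=0, V=1, Z=1, Y=1, X=2) weight 1/810
  … 4 more
Group by Y:
  weight(Y=0) = 11/162
  weight(Y=1) = 7/486
Total weight = 11/162 + 7/486 = 20/243
P(Y=0 | obs) = 11/162 / 20/243 = 33/40
P(Y=1 | obs) = 7/486 / 20/243 = 7/40

P(Y=0) = 33/40, P(Y=1) = 7/40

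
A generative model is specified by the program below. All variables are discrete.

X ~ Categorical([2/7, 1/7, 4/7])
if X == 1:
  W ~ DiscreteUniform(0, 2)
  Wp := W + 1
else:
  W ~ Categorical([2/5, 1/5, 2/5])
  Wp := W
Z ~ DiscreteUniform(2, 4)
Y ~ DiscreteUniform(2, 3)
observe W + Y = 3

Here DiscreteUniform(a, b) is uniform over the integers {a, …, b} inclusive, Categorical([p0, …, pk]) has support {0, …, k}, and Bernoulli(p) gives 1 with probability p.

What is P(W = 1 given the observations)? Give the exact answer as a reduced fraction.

Enumerate traces; 18 have nonzero weight after conditioning:
  (X=0, W=0, Z=2, Y=3) weight 2/105
  (X=0, W=0, Z=3, Y=3) weight 2/105
  (X=0, W=0, Z=4, Y=3) weight 2/105
  (X=0, W=1, Z=2, Y=2) weight 1/105
  (X=0, W=1, Z=3, Y=2) weight 1/105
  (X=0, W=1, Z=4, Y=2) weight 1/105
  (X=1, W=0, Z=2, Y=3) weight 1/126
  (X=1, W=0, Z=3, Y=3) weight 1/126
  … 10 more
Group by W:
  weight(W=0) = 41/210
  weight(W=1) = 23/210
Total weight = 41/210 + 23/210 = 32/105
P(W=0 | obs) = 41/210 / 32/105 = 41/64
P(W=1 | obs) = 23/210 / 32/105 = 23/64

P(W = 1 | obs) = 23/64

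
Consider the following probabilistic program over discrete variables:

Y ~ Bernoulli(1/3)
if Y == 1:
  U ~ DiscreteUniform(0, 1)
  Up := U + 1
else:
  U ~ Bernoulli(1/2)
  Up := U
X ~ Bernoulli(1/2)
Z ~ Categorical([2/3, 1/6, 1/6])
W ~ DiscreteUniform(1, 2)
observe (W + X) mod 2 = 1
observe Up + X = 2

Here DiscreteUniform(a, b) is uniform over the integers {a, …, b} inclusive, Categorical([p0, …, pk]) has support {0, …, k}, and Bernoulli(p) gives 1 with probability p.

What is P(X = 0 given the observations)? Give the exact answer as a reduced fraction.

P(X = 0 | obs) = 1/4

Enumerate traces; 9 have nonzero weight after conditioning:
  (Y=0, U=1, X=1, Z=0, W=2) weight 1/18
  (Y=0, U=1, X=1, Z=1, W=2) weight 1/72
  (Y=0, U=1, X=1, Z=2, W=2) weight 1/72
  (Y=1, U=0, X=1, Z=0, W=2) weight 1/36
  (Y=1, U=0, X=1, Z=1, W=2) weight 1/144
  (Y=1, U=0, X=1, Z=2, W=2) weight 1/144
  (Y=1, U=1, X=0, Z=0, W=1) weight 1/36
  (Y=1, U=1, X=0, Z=1, W=1) weight 1/144
  … 1 more
Group by X:
  weight(X=0) = 1/24
  weight(X=1) = 1/8
Total weight = 1/24 + 1/8 = 1/6
P(X=0 | obs) = 1/24 / 1/6 = 1/4
P(X=1 | obs) = 1/8 / 1/6 = 3/4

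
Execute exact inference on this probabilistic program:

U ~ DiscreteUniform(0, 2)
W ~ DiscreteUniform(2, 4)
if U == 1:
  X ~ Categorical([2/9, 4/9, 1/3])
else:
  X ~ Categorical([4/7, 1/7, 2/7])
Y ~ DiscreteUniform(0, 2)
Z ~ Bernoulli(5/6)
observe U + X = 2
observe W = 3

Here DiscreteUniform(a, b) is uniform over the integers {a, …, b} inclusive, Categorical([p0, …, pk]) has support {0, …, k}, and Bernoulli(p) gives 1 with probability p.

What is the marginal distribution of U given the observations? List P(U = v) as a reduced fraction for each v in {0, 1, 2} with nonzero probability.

Enumerate traces; 18 have nonzero weight after conditioning:
  (U=0, W=3, X=2, Y=0, Z=0) weight 1/567
  (U=0, W=3, X=2, Y=0, Z=1) weight 5/567
  (U=0, W=3, X=2, Y=1, Z=0) weight 1/567
  (U=0, W=3, X=2, Y=1, Z=1) weight 5/567
  (U=0, W=3, X=2, Y=2, Z=0) weight 1/567
  (U=0, W=3, X=2, Y=2, Z=1) weight 5/567
  (U=1, W=3, X=1, Y=0, Z=0) weight 2/729
  (U=1, W=3, X=1, Y=0, Z=1) weight 10/729
  (U=2, W=3, X=0, Y=0, Z=0) weight 2/567
  … 9 more
Group by U:
  weight(U=0) = 2/63
  weight(U=1) = 4/81
  weight(U=2) = 4/63
Total weight = 2/63 + 4/81 + 4/63 = 82/567
P(U=0 | obs) = 2/63 / 82/567 = 9/41
P(U=1 | obs) = 4/81 / 82/567 = 14/41
P(U=2 | obs) = 4/63 / 82/567 = 18/41

P(U=0) = 9/41, P(U=1) = 14/41, P(U=2) = 18/41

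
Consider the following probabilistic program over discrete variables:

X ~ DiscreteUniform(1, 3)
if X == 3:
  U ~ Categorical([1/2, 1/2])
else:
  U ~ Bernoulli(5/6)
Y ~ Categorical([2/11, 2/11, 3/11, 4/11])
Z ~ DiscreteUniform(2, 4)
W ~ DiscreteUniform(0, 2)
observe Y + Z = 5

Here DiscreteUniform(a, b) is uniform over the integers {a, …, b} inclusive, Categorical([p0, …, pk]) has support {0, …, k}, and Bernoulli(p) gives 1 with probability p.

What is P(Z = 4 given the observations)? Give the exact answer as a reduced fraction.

Enumerate traces; 54 have nonzero weight after conditioning:
  (X=1, U=0, Y=1, Z=4, W=0) weight 1/891
  (X=1, U=0, Y=1, Z=4, W=1) weight 1/891
  (X=1, U=0, Y=1, Z=4, W=2) weight 1/891
  (X=1, U=0, Y=2, Z=3, W=0) weight 1/594
  (X=1, U=0, Y=2, Z=3, W=1) weight 1/594
  (X=1, U=0, Y=2, Z=3, W=2) weight 1/594
  (X=1, U=0, Y=3, Z=2, W=0) weight 2/891
  (X=1, U=0, Y=3, Z=2, W=1) weight 2/891
  … 46 more
Group by Z:
  weight(Z=2) = 4/33
  weight(Z=3) = 1/11
  weight(Z=4) = 2/33
Total weight = 4/33 + 1/11 + 2/33 = 3/11
P(Z=2 | obs) = 4/33 / 3/11 = 4/9
P(Z=3 | obs) = 1/11 / 3/11 = 1/3
P(Z=4 | obs) = 2/33 / 3/11 = 2/9

P(Z = 4 | obs) = 2/9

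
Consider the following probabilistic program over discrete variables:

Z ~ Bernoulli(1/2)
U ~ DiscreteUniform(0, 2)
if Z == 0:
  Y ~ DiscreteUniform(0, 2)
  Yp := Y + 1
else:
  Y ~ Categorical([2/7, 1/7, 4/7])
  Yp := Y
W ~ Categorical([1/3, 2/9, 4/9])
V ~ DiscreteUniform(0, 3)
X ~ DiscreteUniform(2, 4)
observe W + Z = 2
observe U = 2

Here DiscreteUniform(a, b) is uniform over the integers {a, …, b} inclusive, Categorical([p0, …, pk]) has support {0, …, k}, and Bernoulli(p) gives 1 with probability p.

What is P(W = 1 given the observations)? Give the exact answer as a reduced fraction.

Enumerate traces; 72 have nonzero weight after conditioning:
  (Z=0, U=2, Y=0, W=2, V=0, X=2) weight 1/486
  (Z=0, U=2, Y=0, W=2, V=0, X=3) weight 1/486
  (Z=0, U=2, Y=0, W=2, V=0, X=4) weight 1/486
  (Z=0, U=2, Y=0, W=2, V=1, X=2) weight 1/486
  (Z=0, U=2, Y=0, W=2, V=1, X=3) weight 1/486
  (Z=0, U=2, Y=0, W=2, V=1, X=4) weight 1/486
  (Z=0, U=2, Y=0, W=2, V=2, X=2) weight 1/486
  (Z=0, U=2, Y=0, W=2, V=2, X=3) weight 1/486
  (Z=1, U=2, Y=0, W=1, V=0, X=2) weight 1/1134
  … 63 more
Group by W:
  weight(W=1) = 1/27
  weight(W=2) = 2/27
Total weight = 1/27 + 2/27 = 1/9
P(W=1 | obs) = 1/27 / 1/9 = 1/3
P(W=2 | obs) = 2/27 / 1/9 = 2/3

P(W = 1 | obs) = 1/3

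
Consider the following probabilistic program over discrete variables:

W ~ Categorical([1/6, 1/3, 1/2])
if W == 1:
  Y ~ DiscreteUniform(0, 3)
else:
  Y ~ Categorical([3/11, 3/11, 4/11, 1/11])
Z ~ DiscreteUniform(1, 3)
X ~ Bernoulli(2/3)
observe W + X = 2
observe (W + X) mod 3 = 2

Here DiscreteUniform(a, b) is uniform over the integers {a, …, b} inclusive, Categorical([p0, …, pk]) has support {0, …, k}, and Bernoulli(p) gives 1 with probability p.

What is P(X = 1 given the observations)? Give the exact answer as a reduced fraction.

Enumerate traces; 24 have nonzero weight after conditioning:
  (W=1, Y=0, Z=1, X=1) weight 1/54
  (W=1, Y=0, Z=2, X=1) weight 1/54
  (W=1, Y=0, Z=3, X=1) weight 1/54
  (W=1, Y=1, Z=1, X=1) weight 1/54
  (W=1, Y=1, Z=2, X=1) weight 1/54
  (W=1, Y=1, Z=3, X=1) weight 1/54
  (W=1, Y=2, Z=1, X=1) weight 1/54
  (W=1, Y=2, Z=2, X=1) weight 1/54
  (W=2, Y=0, Z=1, X=0) weight 1/66
  … 15 more
Group by X:
  weight(X=0) = 1/6
  weight(X=1) = 2/9
Total weight = 1/6 + 2/9 = 7/18
P(X=0 | obs) = 1/6 / 7/18 = 3/7
P(X=1 | obs) = 2/9 / 7/18 = 4/7

P(X = 1 | obs) = 4/7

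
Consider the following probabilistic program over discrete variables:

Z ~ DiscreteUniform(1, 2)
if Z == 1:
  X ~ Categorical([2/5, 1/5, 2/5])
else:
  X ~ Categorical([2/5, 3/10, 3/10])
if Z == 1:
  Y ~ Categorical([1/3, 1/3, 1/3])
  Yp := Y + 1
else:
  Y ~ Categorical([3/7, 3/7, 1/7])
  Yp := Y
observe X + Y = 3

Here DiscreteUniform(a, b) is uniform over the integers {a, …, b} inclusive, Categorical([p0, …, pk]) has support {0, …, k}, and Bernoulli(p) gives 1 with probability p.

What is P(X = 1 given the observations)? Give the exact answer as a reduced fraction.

P(X = 1 | obs) = 23/78

Enumerate traces; 4 have nonzero weight after conditioning:
  (Z=1, X=1, Y=2) weight 1/30
  (Z=1, X=2, Y=1) weight 1/15
  (Z=2, X=1, Y=2) weight 3/140
  (Z=2, X=2, Y=1) weight 9/140
Group by X:
  weight(X=1) = 23/420
  weight(X=2) = 11/84
Total weight = 23/420 + 11/84 = 13/70
P(X=1 | obs) = 23/420 / 13/70 = 23/78
P(X=2 | obs) = 11/84 / 13/70 = 55/78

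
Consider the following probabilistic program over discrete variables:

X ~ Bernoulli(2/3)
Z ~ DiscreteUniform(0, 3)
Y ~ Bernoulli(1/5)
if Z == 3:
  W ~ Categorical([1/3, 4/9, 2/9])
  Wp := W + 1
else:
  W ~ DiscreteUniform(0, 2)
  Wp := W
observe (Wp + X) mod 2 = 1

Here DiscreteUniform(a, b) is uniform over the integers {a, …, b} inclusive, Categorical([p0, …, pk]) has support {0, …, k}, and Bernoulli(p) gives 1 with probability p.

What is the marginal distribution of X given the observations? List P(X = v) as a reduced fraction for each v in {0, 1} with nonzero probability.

Enumerate traces; 24 have nonzero weight after conditioning:
  (X=0, Z=0, Y=0, W=1) weight 1/45
  (X=0, Z=0, Y=1, W=1) weight 1/180
  (X=0, Z=1, Y=0, W=1) weight 1/45
  (X=0, Z=1, Y=1, W=1) weight 1/180
  (X=0, Z=2, Y=0, W=1) weight 1/45
  (X=0, Z=2, Y=1, W=1) weight 1/180
  (X=0, Z=3, Y=0, W=0) weight 1/45
  (X=0, Z=3, Y=0, W=2) weight 2/135
  (X=1, Z=0, Y=0, W=0) weight 2/45
  … 15 more
Group by X:
  weight(X=0) = 7/54
  weight(X=1) = 11/27
Total weight = 7/54 + 11/27 = 29/54
P(X=0 | obs) = 7/54 / 29/54 = 7/29
P(X=1 | obs) = 11/27 / 29/54 = 22/29

P(X=0) = 7/29, P(X=1) = 22/29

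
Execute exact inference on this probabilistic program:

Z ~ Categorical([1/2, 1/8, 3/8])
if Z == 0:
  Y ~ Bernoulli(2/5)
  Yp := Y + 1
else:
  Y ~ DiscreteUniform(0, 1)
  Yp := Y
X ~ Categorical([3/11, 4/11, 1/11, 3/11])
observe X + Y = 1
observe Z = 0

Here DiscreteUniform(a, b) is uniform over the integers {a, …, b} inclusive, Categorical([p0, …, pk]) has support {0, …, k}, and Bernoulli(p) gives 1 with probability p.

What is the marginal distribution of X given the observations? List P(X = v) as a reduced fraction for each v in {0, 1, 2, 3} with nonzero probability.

P(X=0) = 1/3, P(X=1) = 2/3

Enumerate traces; 2 have nonzero weight after conditioning:
  (Z=0, Y=0, X=1) weight 6/55
  (Z=0, Y=1, X=0) weight 3/55
Group by X:
  weight(X=0) = 3/55
  weight(X=1) = 6/55
Total weight = 3/55 + 6/55 = 9/55
P(X=0 | obs) = 3/55 / 9/55 = 1/3
P(X=1 | obs) = 6/55 / 9/55 = 2/3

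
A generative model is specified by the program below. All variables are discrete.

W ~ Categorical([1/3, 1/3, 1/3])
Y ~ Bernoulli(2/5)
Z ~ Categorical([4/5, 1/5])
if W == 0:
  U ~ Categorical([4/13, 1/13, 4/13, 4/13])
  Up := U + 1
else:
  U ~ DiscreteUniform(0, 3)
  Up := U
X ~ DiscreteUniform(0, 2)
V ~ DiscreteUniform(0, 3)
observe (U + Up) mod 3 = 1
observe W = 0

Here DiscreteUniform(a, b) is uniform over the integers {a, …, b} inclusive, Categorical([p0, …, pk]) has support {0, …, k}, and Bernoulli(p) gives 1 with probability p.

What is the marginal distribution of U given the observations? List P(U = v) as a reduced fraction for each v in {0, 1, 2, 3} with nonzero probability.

P(U=0) = 1/2, P(U=3) = 1/2

Enumerate traces; 96 have nonzero weight after conditioning:
  (W=0, Y=0, Z=0, U=0, X=0, V=0) weight 4/975
  (W=0, Y=0, Z=0, U=0, X=0, V=1) weight 4/975
  (W=0, Y=0, Z=0, U=0, X=0, V=2) weight 4/975
  (W=0, Y=0, Z=0, U=0, X=0, V=3) weight 4/975
  (W=0, Y=0, Z=0, U=0, X=1, V=0) weight 4/975
  (W=0, Y=0, Z=0, U=0, X=1, V=1) weight 4/975
  (W=0, Y=0, Z=0, U=0, X=1, V=2) weight 4/975
  (W=0, Y=0, Z=0, U=0, X=1, V=3) weight 4/975
  (W=0, Y=0, Z=0, U=3, X=0, V=0) weight 4/975
  … 87 more
Group by U:
  weight(U=0) = 4/39
  weight(U=3) = 4/39
Total weight = 4/39 + 4/39 = 8/39
P(U=0 | obs) = 4/39 / 8/39 = 1/2
P(U=3 | obs) = 4/39 / 8/39 = 1/2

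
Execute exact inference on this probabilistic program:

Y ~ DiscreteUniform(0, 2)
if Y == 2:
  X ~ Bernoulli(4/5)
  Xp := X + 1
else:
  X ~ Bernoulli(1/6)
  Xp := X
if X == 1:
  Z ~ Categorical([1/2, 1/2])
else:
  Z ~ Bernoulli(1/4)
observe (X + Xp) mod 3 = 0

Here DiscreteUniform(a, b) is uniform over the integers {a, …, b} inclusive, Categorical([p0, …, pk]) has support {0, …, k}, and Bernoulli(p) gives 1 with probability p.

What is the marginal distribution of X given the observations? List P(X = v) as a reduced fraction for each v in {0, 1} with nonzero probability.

P(X=0) = 25/37, P(X=1) = 12/37

Enumerate traces; 6 have nonzero weight after conditioning:
  (Y=0, X=0, Z=0) weight 5/24
  (Y=0, X=0, Z=1) weight 5/72
  (Y=1, X=0, Z=0) weight 5/24
  (Y=1, X=0, Z=1) weight 5/72
  (Y=2, X=1, Z=0) weight 2/15
  (Y=2, X=1, Z=1) weight 2/15
Group by X:
  weight(X=0) = 5/9
  weight(X=1) = 4/15
Total weight = 5/9 + 4/15 = 37/45
P(X=0 | obs) = 5/9 / 37/45 = 25/37
P(X=1 | obs) = 4/15 / 37/45 = 12/37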